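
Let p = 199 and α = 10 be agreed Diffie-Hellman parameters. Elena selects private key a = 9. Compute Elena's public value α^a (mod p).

125

Public value = 10^9 (mod 199).
10^1 ≡ 10 (mod 199)
10^2 = (10^1)^2 ≡ 10^2 = 100 ≡ 100 (mod 199)
10^4 = (10^2)^2 ≡ 100^2 = 10000 ≡ 50 (mod 199)
10^8 = (10^4)^2 ≡ 50^2 = 2500 ≡ 112 (mod 199)
10^9 = 10^8 · 10^1 ≡ 112 · 10 ≡ 125 (mod 199).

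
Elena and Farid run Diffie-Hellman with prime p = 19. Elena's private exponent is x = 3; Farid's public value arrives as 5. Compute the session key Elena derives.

Shared key K = 5^3 mod 19.
5^1 ≡ 5 (mod 19)
5^2 = (5^1)^2 ≡ 5^2 = 25 ≡ 6 (mod 19)
5^3 = 5^2 · 5^1 ≡ 6 · 5 ≡ 11 (mod 19).

11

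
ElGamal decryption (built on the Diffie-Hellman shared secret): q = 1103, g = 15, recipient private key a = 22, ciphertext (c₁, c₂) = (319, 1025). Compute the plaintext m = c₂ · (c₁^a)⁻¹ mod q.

Shared mask s = c₁^a mod q = 319^22 mod 1103.
319^1 ≡ 319 (mod 1103)
319^2 = (319^1)^2 ≡ 319^2 = 101761 ≡ 285 (mod 1103)
319^4 = (319^2)^2 ≡ 285^2 = 81225 ≡ 706 (mod 1103)
319^8 = (319^4)^2 ≡ 706^2 = 498436 ≡ 983 (mod 1103)
319^16 = (319^8)^2 ≡ 983^2 = 966289 ≡ 61 (mod 1103)
319^22 = 319^16 · 319^4 · 319^2 ≡ 61 · 706 · 285 ≡ 729 (mod 1103).
So s = 729; s⁻¹ ≡ 174 (mod 1103).
m = c₂ · s⁻¹ mod 1103 = 1025 · 174 mod 1103 = 767.

767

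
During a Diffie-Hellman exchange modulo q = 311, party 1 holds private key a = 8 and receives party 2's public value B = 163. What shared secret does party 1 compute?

Shared key K = 163^8 mod 311.
163^1 ≡ 163 (mod 311)
163^2 = (163^1)^2 ≡ 163^2 = 26569 ≡ 134 (mod 311)
163^4 = (163^2)^2 ≡ 134^2 = 17956 ≡ 229 (mod 311)
163^8 = (163^4)^2 ≡ 229^2 = 52441 ≡ 193 (mod 311)

193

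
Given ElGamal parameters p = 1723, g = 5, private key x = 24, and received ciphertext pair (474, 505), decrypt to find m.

1353

Shared mask s = c₁^x mod p = 474^24 mod 1723.
474^1 ≡ 474 (mod 1723)
474^2 = (474^1)^2 ≡ 474^2 = 224676 ≡ 686 (mod 1723)
474^4 = (474^2)^2 ≡ 686^2 = 470596 ≡ 217 (mod 1723)
474^8 = (474^4)^2 ≡ 217^2 = 47089 ≡ 568 (mod 1723)
474^16 = (474^8)^2 ≡ 568^2 = 322624 ≡ 423 (mod 1723)
474^24 = 474^16 · 474^8 ≡ 423 · 568 ≡ 767 (mod 1723).
So s = 767; s⁻¹ ≡ 784 (mod 1723).
m = c₂ · s⁻¹ mod 1723 = 505 · 784 mod 1723 = 1353.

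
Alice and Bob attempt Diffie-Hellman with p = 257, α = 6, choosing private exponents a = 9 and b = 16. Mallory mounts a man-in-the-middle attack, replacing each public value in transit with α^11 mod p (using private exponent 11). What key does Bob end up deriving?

Bob receives Mallory's public value M = 6^11 mod 257 instead of the honest one.
6^1 ≡ 6 (mod 257)
6^2 = (6^1)^2 ≡ 6^2 = 36 ≡ 36 (mod 257)
6^4 = (6^2)^2 ≡ 36^2 = 1296 ≡ 11 (mod 257)
6^8 = (6^4)^2 ≡ 11^2 = 121 ≡ 121 (mod 257)
6^11 = 6^8 · 6^2 · 6^1 ≡ 121 · 36 · 6 ≡ 179 (mod 257).
So M = 179. Bob computes K = M^16 mod 257.
179^1 ≡ 179 (mod 257)
179^2 = (179^1)^2 ≡ 179^2 = 32041 ≡ 173 (mod 257)
179^4 = (179^2)^2 ≡ 173^2 = 29929 ≡ 117 (mod 257)
179^8 = (179^4)^2 ≡ 117^2 = 13689 ≡ 68 (mod 257)
179^16 = (179^8)^2 ≡ 68^2 = 4624 ≡ 255 (mod 257)

255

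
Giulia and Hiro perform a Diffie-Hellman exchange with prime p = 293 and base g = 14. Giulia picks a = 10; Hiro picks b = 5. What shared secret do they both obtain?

Giulia sends A = g^a mod p = 14^10 mod 293.
14^1 ≡ 14 (mod 293)
14^2 = (14^1)^2 ≡ 14^2 = 196 ≡ 196 (mod 293)
14^4 = (14^2)^2 ≡ 196^2 = 38416 ≡ 33 (mod 293)
14^8 = (14^4)^2 ≡ 33^2 = 1089 ≡ 210 (mod 293)
14^10 = 14^8 · 14^2 ≡ 210 · 196 ≡ 140 (mod 293).
So A = 140. Hiro then computes K = A^b mod p = 140^5 mod 293.
140^1 ≡ 140 (mod 293)
140^2 = (140^1)^2 ≡ 140^2 = 19600 ≡ 262 (mod 293)
140^4 = (140^2)^2 ≡ 262^2 = 68644 ≡ 82 (mod 293)
140^5 = 140^4 · 140^1 ≡ 82 · 140 ≡ 53 (mod 293).

53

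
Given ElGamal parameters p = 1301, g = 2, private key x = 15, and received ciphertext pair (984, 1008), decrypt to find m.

Shared mask s = c₁^x mod p = 984^15 mod 1301.
984^1 ≡ 984 (mod 1301)
984^2 = (984^1)^2 ≡ 984^2 = 968256 ≡ 312 (mod 1301)
984^4 = (984^2)^2 ≡ 312^2 = 97344 ≡ 1070 (mod 1301)
984^8 = (984^4)^2 ≡ 1070^2 = 1144900 ≡ 20 (mod 1301)
984^15 = 984^8 · 984^4 · 984^2 · 984^1 ≡ 20 · 1070 · 312 · 984 ≡ 561 (mod 1301).
So s = 561; s⁻¹ ≡ 705 (mod 1301).
m = c₂ · s⁻¹ mod 1301 = 1008 · 705 mod 1301 = 294.

294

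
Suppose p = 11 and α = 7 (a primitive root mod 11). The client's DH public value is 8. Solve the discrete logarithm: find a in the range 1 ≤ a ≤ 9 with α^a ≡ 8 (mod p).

9

Try successive powers of 7 modulo 11:
7^1 ≡ 7
7^2 ≡ 5
7^3 ≡ 2
7^4 ≡ 3
7^5 ≡ 10
7^6 ≡ 4
7^7 ≡ 6
7^8 ≡ 9
7^9 ≡ 8
Found: a = 9.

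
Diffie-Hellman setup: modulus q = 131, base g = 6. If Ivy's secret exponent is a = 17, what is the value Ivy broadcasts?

67

Public value = 6^17 mod 131.
6^1 ≡ 6 (mod 131)
6^2 = (6^1)^2 ≡ 6^2 = 36 ≡ 36 (mod 131)
6^4 = (6^2)^2 ≡ 36^2 = 1296 ≡ 117 (mod 131)
6^8 = (6^4)^2 ≡ 117^2 = 13689 ≡ 65 (mod 131)
6^16 = (6^8)^2 ≡ 65^2 = 4225 ≡ 33 (mod 131)
6^17 = 6^16 · 6^1 ≡ 33 · 6 ≡ 67 (mod 131).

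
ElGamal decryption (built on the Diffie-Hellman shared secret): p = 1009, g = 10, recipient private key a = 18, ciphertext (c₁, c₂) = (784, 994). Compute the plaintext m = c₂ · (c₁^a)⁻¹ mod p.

Shared mask s = c₁^a mod p = 784^18 mod 1009.
784^1 ≡ 784 (mod 1009)
784^2 = (784^1)^2 ≡ 784^2 = 614656 ≡ 175 (mod 1009)
784^4 = (784^2)^2 ≡ 175^2 = 30625 ≡ 355 (mod 1009)
784^8 = (784^4)^2 ≡ 355^2 = 126025 ≡ 909 (mod 1009)
784^16 = (784^8)^2 ≡ 909^2 = 826281 ≡ 919 (mod 1009)
784^18 = 784^16 · 784^2 ≡ 919 · 175 ≡ 394 (mod 1009).
So s = 394; s⁻¹ ≡ 105 (mod 1009).
m = c₂ · s⁻¹ mod 1009 = 994 · 105 mod 1009 = 443.

443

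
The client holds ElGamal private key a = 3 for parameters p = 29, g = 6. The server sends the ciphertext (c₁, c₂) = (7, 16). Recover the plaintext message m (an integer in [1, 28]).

Shared mask s = c₁^a mod p = 7^3 mod 29.
7^1 ≡ 7 (mod 29)
7^2 = (7^1)^2 ≡ 7^2 = 49 ≡ 20 (mod 29)
7^3 = 7^2 · 7^1 ≡ 20 · 7 ≡ 24 (mod 29).
So s = 24; s⁻¹ ≡ 23 (mod 29).
m = c₂ · s⁻¹ mod 29 = 16 · 23 mod 29 = 20.

20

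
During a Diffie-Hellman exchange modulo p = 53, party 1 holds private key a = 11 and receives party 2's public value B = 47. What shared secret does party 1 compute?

Shared key K = 47^11 mod 53.
47^1 ≡ 47 (mod 53)
47^2 = (47^1)^2 ≡ 47^2 = 2209 ≡ 36 (mod 53)
47^4 = (47^2)^2 ≡ 36^2 = 1296 ≡ 24 (mod 53)
47^8 = (47^4)^2 ≡ 24^2 = 576 ≡ 46 (mod 53)
47^11 = 47^8 · 47^2 · 47^1 ≡ 46 · 36 · 47 ≡ 28 (mod 53).

28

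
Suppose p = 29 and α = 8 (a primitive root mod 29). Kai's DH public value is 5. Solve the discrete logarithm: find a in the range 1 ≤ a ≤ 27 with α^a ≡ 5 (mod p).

26

Try successive powers of 8 modulo 29:
8^1 ≡ 8
8^2 ≡ 6
8^3 ≡ 19
8^4 ≡ 7
8^5 ≡ 27
8^6 ≡ 13
8^7 ≡ 17
8^8 ≡ 20
8^9 ≡ 15
8^10 ≡ 4
8^11 ≡ 3
8^12 ≡ 24
8^13 ≡ 18
8^14 ≡ 28
8^15 ≡ 21
8^16 ≡ 23
8^17 ≡ 10
8^18 ≡ 22
8^19 ≡ 2
8^20 ≡ 16
8^21 ≡ 12
8^22 ≡ 9
8^23 ≡ 14
8^24 ≡ 25
8^25 ≡ 26
8^26 ≡ 5
Found: a = 26.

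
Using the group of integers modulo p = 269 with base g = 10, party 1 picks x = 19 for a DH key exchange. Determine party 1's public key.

Public value = 10^19 mod 269.
10^1 ≡ 10 (mod 269)
10^2 = (10^1)^2 ≡ 10^2 = 100 ≡ 100 (mod 269)
10^4 = (10^2)^2 ≡ 100^2 = 10000 ≡ 47 (mod 269)
10^8 = (10^4)^2 ≡ 47^2 = 2209 ≡ 57 (mod 269)
10^16 = (10^8)^2 ≡ 57^2 = 3249 ≡ 21 (mod 269)
10^19 = 10^16 · 10^2 · 10^1 ≡ 21 · 100 · 10 ≡ 18 (mod 269).

18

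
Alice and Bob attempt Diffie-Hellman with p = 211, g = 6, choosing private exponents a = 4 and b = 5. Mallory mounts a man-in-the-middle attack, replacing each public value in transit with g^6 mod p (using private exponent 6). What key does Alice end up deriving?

64

Alice receives Mallory's public value M = 6^6 mod 211 instead of the honest one.
6^1 ≡ 6 (mod 211)
6^2 = (6^1)^2 ≡ 6^2 = 36 ≡ 36 (mod 211)
6^4 = (6^2)^2 ≡ 36^2 = 1296 ≡ 30 (mod 211)
6^6 = 6^4 · 6^2 ≡ 30 · 36 ≡ 25 (mod 211).
So M = 25. Alice computes K = M^4 mod 211.
25^1 ≡ 25 (mod 211)
25^2 = (25^1)^2 ≡ 25^2 = 625 ≡ 203 (mod 211)
25^4 = (25^2)^2 ≡ 203^2 = 41209 ≡ 64 (mod 211)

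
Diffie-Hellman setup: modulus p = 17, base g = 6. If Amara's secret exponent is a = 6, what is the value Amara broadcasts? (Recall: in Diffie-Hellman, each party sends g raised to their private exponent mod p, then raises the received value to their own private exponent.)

8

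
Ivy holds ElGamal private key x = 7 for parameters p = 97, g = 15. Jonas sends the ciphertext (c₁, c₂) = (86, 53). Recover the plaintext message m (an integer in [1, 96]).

Shared mask s = c₁^x mod p = 86^7 mod 97.
86^1 ≡ 86 (mod 97)
86^2 = (86^1)^2 ≡ 86^2 = 7396 ≡ 24 (mod 97)
86^4 = (86^2)^2 ≡ 24^2 = 576 ≡ 91 (mod 97)
86^7 = 86^4 · 86^2 · 86^1 ≡ 91 · 24 · 86 ≡ 32 (mod 97).
So s = 32; s⁻¹ ≡ 94 (mod 97).
m = c₂ · s⁻¹ mod 97 = 53 · 94 mod 97 = 35.

35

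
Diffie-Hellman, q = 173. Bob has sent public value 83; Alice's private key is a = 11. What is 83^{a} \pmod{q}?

Shared key K = 83^11 mod 173.
83^1 ≡ 83 (mod 173)
83^2 = (83^1)^2 ≡ 83^2 = 6889 ≡ 142 (mod 173)
83^4 = (83^2)^2 ≡ 142^2 = 20164 ≡ 96 (mod 173)
83^8 = (83^4)^2 ≡ 96^2 = 9216 ≡ 47 (mod 173)
83^11 = 83^8 · 83^2 · 83^1 ≡ 47 · 142 · 83 ≡ 169 (mod 173).

169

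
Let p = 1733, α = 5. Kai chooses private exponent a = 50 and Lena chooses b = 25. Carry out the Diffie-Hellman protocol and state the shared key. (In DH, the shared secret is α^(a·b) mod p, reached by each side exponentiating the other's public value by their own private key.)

Lena sends B = α^b mod p = 5^25 mod 1733.
5^1 ≡ 5 (mod 1733)
5^2 = (5^1)^2 ≡ 5^2 = 25 ≡ 25 (mod 1733)
5^4 = (5^2)^2 ≡ 25^2 = 625 ≡ 625 (mod 1733)
5^8 = (5^4)^2 ≡ 625^2 = 390625 ≡ 700 (mod 1733)
5^16 = (5^8)^2 ≡ 700^2 = 490000 ≡ 1294 (mod 1733)
5^25 = 5^16 · 5^8 · 5^1 ≡ 1294 · 700 · 5 ≡ 671 (mod 1733).
So B = 671. Kai then computes K = B^a mod p = 671^50 mod 1733.
671^1 ≡ 671 (mod 1733)
671^2 = (671^1)^2 ≡ 671^2 = 450241 ≡ 1394 (mod 1733)
671^4 = (671^2)^2 ≡ 1394^2 = 1943236 ≡ 543 (mod 1733)
671^8 = (671^4)^2 ≡ 543^2 = 294849 ≡ 239 (mod 1733)
671^16 = (671^8)^2 ≡ 239^2 = 57121 ≡ 1665 (mod 1733)
671^32 = (671^16)^2 ≡ 1665^2 = 2772225 ≡ 1158 (mod 1733)
671^50 = 671^32 · 671^16 · 671^2 ≡ 1158 · 1665 · 1394 ≡ 817 (mod 1733).

817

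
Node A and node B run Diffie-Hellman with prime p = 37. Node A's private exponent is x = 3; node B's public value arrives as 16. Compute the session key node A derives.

26

Shared key K = 16^3 mod 37.
16^1 ≡ 16 (mod 37)
16^2 = (16^1)^2 ≡ 16^2 = 256 ≡ 34 (mod 37)
16^3 = 16^2 · 16^1 ≡ 34 · 16 ≡ 26 (mod 37).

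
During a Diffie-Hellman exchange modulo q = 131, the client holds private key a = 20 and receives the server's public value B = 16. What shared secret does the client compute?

Shared key K = 16^20 mod 131.
16^1 ≡ 16 (mod 131)
16^2 = (16^1)^2 ≡ 16^2 = 256 ≡ 125 (mod 131)
16^4 = (16^2)^2 ≡ 125^2 = 15625 ≡ 36 (mod 131)
16^8 = (16^4)^2 ≡ 36^2 = 1296 ≡ 117 (mod 131)
16^16 = (16^8)^2 ≡ 117^2 = 13689 ≡ 65 (mod 131)
16^20 = 16^16 · 16^4 ≡ 65 · 36 ≡ 113 (mod 131).

113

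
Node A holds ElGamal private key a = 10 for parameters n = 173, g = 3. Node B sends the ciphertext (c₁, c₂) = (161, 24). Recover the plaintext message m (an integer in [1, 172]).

Shared mask s = c₁^a mod n = 161^10 mod 173.
161^1 ≡ 161 (mod 173)
161^2 = (161^1)^2 ≡ 161^2 = 25921 ≡ 144 (mod 173)
161^4 = (161^2)^2 ≡ 144^2 = 20736 ≡ 149 (mod 173)
161^8 = (161^4)^2 ≡ 149^2 = 22201 ≡ 57 (mod 173)
161^10 = 161^8 · 161^2 ≡ 57 · 144 ≡ 77 (mod 173).
So s = 77; s⁻¹ ≡ 9 (mod 173).
m = c₂ · s⁻¹ mod 173 = 24 · 9 mod 173 = 43.

43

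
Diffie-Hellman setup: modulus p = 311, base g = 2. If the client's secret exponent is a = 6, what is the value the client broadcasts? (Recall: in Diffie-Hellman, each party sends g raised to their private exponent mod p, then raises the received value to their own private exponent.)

Public value = 2^{6} \pmod{311}.
2^1 ≡ 2 (mod 311)
2^2 = (2^1)^2 ≡ 2^2 = 4 ≡ 4 (mod 311)
2^4 = (2^2)^2 ≡ 4^2 = 16 ≡ 16 (mod 311)
2^6 = 2^4 · 2^2 ≡ 16 · 4 ≡ 64 (mod 311).

64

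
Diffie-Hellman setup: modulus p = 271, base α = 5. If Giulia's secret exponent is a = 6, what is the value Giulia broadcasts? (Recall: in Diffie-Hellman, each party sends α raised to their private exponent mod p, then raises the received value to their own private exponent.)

178

Public value = 5^6 (mod 271).
5^1 ≡ 5 (mod 271)
5^2 = (5^1)^2 ≡ 5^2 = 25 ≡ 25 (mod 271)
5^4 = (5^2)^2 ≡ 25^2 = 625 ≡ 83 (mod 271)
5^6 = 5^4 · 5^2 ≡ 83 · 25 ≡ 178 (mod 271).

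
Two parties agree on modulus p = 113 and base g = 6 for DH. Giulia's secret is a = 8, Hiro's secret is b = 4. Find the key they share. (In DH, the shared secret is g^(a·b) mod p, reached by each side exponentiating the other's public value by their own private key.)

Hiro sends B = g^b mod p = 6^4 mod 113.
6^1 ≡ 6 (mod 113)
6^2 = (6^1)^2 ≡ 6^2 = 36 ≡ 36 (mod 113)
6^4 = (6^2)^2 ≡ 36^2 = 1296 ≡ 53 (mod 113)
So B = 53. Giulia then computes K = B^a mod p = 53^8 mod 113.
53^1 ≡ 53 (mod 113)
53^2 = (53^1)^2 ≡ 53^2 = 2809 ≡ 97 (mod 113)
53^4 = (53^2)^2 ≡ 97^2 = 9409 ≡ 30 (mod 113)
53^8 = (53^4)^2 ≡ 30^2 = 900 ≡ 109 (mod 113)

109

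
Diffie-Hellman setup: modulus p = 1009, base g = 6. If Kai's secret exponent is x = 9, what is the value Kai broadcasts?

813

Public value = 6^9 (mod 1009).
6^1 ≡ 6 (mod 1009)
6^2 = (6^1)^2 ≡ 6^2 = 36 ≡ 36 (mod 1009)
6^4 = (6^2)^2 ≡ 36^2 = 1296 ≡ 287 (mod 1009)
6^8 = (6^4)^2 ≡ 287^2 = 82369 ≡ 640 (mod 1009)
6^9 = 6^8 · 6^1 ≡ 640 · 6 ≡ 813 (mod 1009).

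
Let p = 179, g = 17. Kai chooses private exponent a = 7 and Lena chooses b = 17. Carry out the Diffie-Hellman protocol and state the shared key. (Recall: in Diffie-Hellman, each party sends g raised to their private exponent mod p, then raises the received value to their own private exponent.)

Kai sends A = g^a mod p = 17^7 mod 179.
17^1 ≡ 17 (mod 179)
17^2 = (17^1)^2 ≡ 17^2 = 289 ≡ 110 (mod 179)
17^4 = (17^2)^2 ≡ 110^2 = 12100 ≡ 107 (mod 179)
17^7 = 17^4 · 17^2 · 17^1 ≡ 107 · 110 · 17 ≡ 147 (mod 179).
So A = 147. Lena then computes K = A^b mod p = 147^17 mod 179.
147^1 ≡ 147 (mod 179)
147^2 = (147^1)^2 ≡ 147^2 = 21609 ≡ 129 (mod 179)
147^4 = (147^2)^2 ≡ 129^2 = 16641 ≡ 173 (mod 179)
147^8 = (147^4)^2 ≡ 173^2 = 29929 ≡ 36 (mod 179)
147^16 = (147^8)^2 ≡ 36^2 = 1296 ≡ 43 (mod 179)
147^17 = 147^16 · 147^1 ≡ 43 · 147 ≡ 56 (mod 179).

56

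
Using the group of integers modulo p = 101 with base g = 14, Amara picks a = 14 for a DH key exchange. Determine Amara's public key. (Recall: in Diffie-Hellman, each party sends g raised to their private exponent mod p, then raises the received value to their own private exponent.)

36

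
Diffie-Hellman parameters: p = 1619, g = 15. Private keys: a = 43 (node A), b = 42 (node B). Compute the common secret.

Node B sends B = g^b mod p = 15^42 mod 1619.
15^1 ≡ 15 (mod 1619)
15^2 = (15^1)^2 ≡ 15^2 = 225 ≡ 225 (mod 1619)
15^4 = (15^2)^2 ≡ 225^2 = 50625 ≡ 436 (mod 1619)
15^8 = (15^4)^2 ≡ 436^2 = 190096 ≡ 673 (mod 1619)
15^16 = (15^8)^2 ≡ 673^2 = 452929 ≡ 1228 (mod 1619)
15^32 = (15^16)^2 ≡ 1228^2 = 1507984 ≡ 695 (mod 1619)
15^42 = 15^32 · 15^8 · 15^2 ≡ 695 · 673 · 225 ≡ 518 (mod 1619).
So B = 518. Node A then computes K = B^a mod p = 518^43 mod 1619.
518^1 ≡ 518 (mod 1619)
518^2 = (518^1)^2 ≡ 518^2 = 268324 ≡ 1189 (mod 1619)
518^4 = (518^2)^2 ≡ 1189^2 = 1413721 ≡ 334 (mod 1619)
518^8 = (518^4)^2 ≡ 334^2 = 111556 ≡ 1464 (mod 1619)
518^16 = (518^8)^2 ≡ 1464^2 = 2143296 ≡ 1359 (mod 1619)
518^32 = (518^16)^2 ≡ 1359^2 = 1846881 ≡ 1221 (mod 1619)
518^43 = 518^32 · 518^8 · 518^2 · 518^1 ≡ 1221 · 1464 · 1189 · 518 ≡ 1246 (mod 1619).

1246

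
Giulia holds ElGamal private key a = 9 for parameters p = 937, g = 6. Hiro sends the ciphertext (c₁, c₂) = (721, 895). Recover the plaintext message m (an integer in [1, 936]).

7

Shared mask s = c₁^a mod p = 721^9 mod 937.
721^1 ≡ 721 (mod 937)
721^2 = (721^1)^2 ≡ 721^2 = 519841 ≡ 743 (mod 937)
721^4 = (721^2)^2 ≡ 743^2 = 552049 ≡ 156 (mod 937)
721^8 = (721^4)^2 ≡ 156^2 = 24336 ≡ 911 (mod 937)
721^9 = 721^8 · 721^1 ≡ 911 · 721 ≡ 931 (mod 937).
So s = 931; s⁻¹ ≡ 156 (mod 937).
m = c₂ · s⁻¹ mod 937 = 895 · 156 mod 937 = 7.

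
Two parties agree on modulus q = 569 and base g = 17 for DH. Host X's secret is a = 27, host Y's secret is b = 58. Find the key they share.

122

Host X sends A = g^a mod q = 17^27 mod 569.
17^1 ≡ 17 (mod 569)
17^2 = (17^1)^2 ≡ 17^2 = 289 ≡ 289 (mod 569)
17^4 = (17^2)^2 ≡ 289^2 = 83521 ≡ 447 (mod 569)
17^8 = (17^4)^2 ≡ 447^2 = 199809 ≡ 90 (mod 569)
17^16 = (17^8)^2 ≡ 90^2 = 8100 ≡ 134 (mod 569)
17^27 = 17^16 · 17^8 · 17^2 · 17^1 ≡ 134 · 90 · 289 · 17 ≡ 241 (mod 569).
So A = 241. Host Y then computes K = A^b mod q = 241^58 mod 569.
241^1 ≡ 241 (mod 569)
241^2 = (241^1)^2 ≡ 241^2 = 58081 ≡ 43 (mod 569)
241^4 = (241^2)^2 ≡ 43^2 = 1849 ≡ 142 (mod 569)
241^8 = (241^4)^2 ≡ 142^2 = 20164 ≡ 249 (mod 569)
241^16 = (241^8)^2 ≡ 249^2 = 62001 ≡ 549 (mod 569)
241^32 = (241^16)^2 ≡ 549^2 = 301401 ≡ 400 (mod 569)
241^58 = 241^32 · 241^16 · 241^8 · 241^2 ≡ 400 · 549 · 249 · 43 ≡ 122 (mod 569).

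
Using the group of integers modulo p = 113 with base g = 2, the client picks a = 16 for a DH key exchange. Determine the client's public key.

109

Public value = 2^16 mod 113.
2^1 ≡ 2 (mod 113)
2^2 = (2^1)^2 ≡ 2^2 = 4 ≡ 4 (mod 113)
2^4 = (2^2)^2 ≡ 4^2 = 16 ≡ 16 (mod 113)
2^8 = (2^4)^2 ≡ 16^2 = 256 ≡ 30 (mod 113)
2^16 = (2^8)^2 ≡ 30^2 = 900 ≡ 109 (mod 113)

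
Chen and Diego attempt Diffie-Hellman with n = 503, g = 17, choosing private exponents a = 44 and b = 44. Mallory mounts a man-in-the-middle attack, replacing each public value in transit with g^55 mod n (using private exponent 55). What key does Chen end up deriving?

Chen receives Mallory's public value M = 17^55 mod 503 instead of the honest one.
17^1 ≡ 17 (mod 503)
17^2 = (17^1)^2 ≡ 17^2 = 289 ≡ 289 (mod 503)
17^4 = (17^2)^2 ≡ 289^2 = 83521 ≡ 23 (mod 503)
17^8 = (17^4)^2 ≡ 23^2 = 529 ≡ 26 (mod 503)
17^16 = (17^8)^2 ≡ 26^2 = 676 ≡ 173 (mod 503)
17^32 = (17^16)^2 ≡ 173^2 = 29929 ≡ 252 (mod 503)
17^55 = 17^32 · 17^16 · 17^4 · 17^2 · 17^1 ≡ 252 · 173 · 23 · 289 · 17 ≡ 369 (mod 503).
So M = 369. Chen computes K = M^44 mod 503.
369^1 ≡ 369 (mod 503)
369^2 = (369^1)^2 ≡ 369^2 = 136161 ≡ 351 (mod 503)
369^4 = (369^2)^2 ≡ 351^2 = 123201 ≡ 469 (mod 503)
369^8 = (369^4)^2 ≡ 469^2 = 219961 ≡ 150 (mod 503)
369^16 = (369^8)^2 ≡ 150^2 = 22500 ≡ 368 (mod 503)
369^32 = (369^16)^2 ≡ 368^2 = 135424 ≡ 117 (mod 503)
369^44 = 369^32 · 369^8 · 369^4 ≡ 117 · 150 · 469 ≡ 361 (mod 503).

361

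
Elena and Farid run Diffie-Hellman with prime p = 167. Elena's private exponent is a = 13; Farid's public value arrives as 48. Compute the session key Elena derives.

Shared key K = 48^13 mod 167.
48^1 ≡ 48 (mod 167)
48^2 = (48^1)^2 ≡ 48^2 = 2304 ≡ 133 (mod 167)
48^4 = (48^2)^2 ≡ 133^2 = 17689 ≡ 154 (mod 167)
48^8 = (48^4)^2 ≡ 154^2 = 23716 ≡ 2 (mod 167)
48^13 = 48^8 · 48^4 · 48^1 ≡ 2 · 154 · 48 ≡ 88 (mod 167).

88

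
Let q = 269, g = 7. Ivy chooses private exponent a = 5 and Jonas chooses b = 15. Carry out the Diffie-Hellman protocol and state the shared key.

Jonas sends B = g^b mod q = 7^15 mod 269.
7^1 ≡ 7 (mod 269)
7^2 = (7^1)^2 ≡ 7^2 = 49 ≡ 49 (mod 269)
7^4 = (7^2)^2 ≡ 49^2 = 2401 ≡ 249 (mod 269)
7^8 = (7^4)^2 ≡ 249^2 = 62001 ≡ 131 (mod 269)
7^15 = 7^8 · 7^4 · 7^2 · 7^1 ≡ 131 · 249 · 49 · 7 ≡ 69 (mod 269).
So B = 69. Ivy then computes K = B^a mod q = 69^5 mod 269.
69^1 ≡ 69 (mod 269)
69^2 = (69^1)^2 ≡ 69^2 = 4761 ≡ 188 (mod 269)
69^4 = (69^2)^2 ≡ 188^2 = 35344 ≡ 105 (mod 269)
69^5 = 69^4 · 69^1 ≡ 105 · 69 ≡ 251 (mod 269).

251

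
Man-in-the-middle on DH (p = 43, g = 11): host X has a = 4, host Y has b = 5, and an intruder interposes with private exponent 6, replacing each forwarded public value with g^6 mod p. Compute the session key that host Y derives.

Host Y receives an intruder's public value M = 11^6 mod 43 instead of the honest one.
11^1 ≡ 11 (mod 43)
11^2 = (11^1)^2 ≡ 11^2 = 121 ≡ 35 (mod 43)
11^4 = (11^2)^2 ≡ 35^2 = 1225 ≡ 21 (mod 43)
11^6 = 11^4 · 11^2 ≡ 21 · 35 ≡ 4 (mod 43).
So M = 4. Host Y computes K = M^5 mod 43.
4^1 ≡ 4 (mod 43)
4^2 = (4^1)^2 ≡ 4^2 = 16 ≡ 16 (mod 43)
4^4 = (4^2)^2 ≡ 16^2 = 256 ≡ 41 (mod 43)
4^5 = 4^4 · 4^1 ≡ 41 · 4 ≡ 35 (mod 43).

35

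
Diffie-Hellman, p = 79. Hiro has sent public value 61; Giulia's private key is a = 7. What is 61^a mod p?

Shared key K = 61^7 mod 79.
61^1 ≡ 61 (mod 79)
61^2 = (61^1)^2 ≡ 61^2 = 3721 ≡ 8 (mod 79)
61^4 = (61^2)^2 ≡ 8^2 = 64 ≡ 64 (mod 79)
61^7 = 61^4 · 61^2 · 61^1 ≡ 64 · 8 · 61 ≡ 27 (mod 79).

27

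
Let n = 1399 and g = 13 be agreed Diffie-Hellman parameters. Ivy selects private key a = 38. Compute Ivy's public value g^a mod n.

205

Public value = 13^38 mod 1399.
13^1 ≡ 13 (mod 1399)
13^2 = (13^1)^2 ≡ 13^2 = 169 ≡ 169 (mod 1399)
13^4 = (13^2)^2 ≡ 169^2 = 28561 ≡ 581 (mod 1399)
13^8 = (13^4)^2 ≡ 581^2 = 337561 ≡ 402 (mod 1399)
13^16 = (13^8)^2 ≡ 402^2 = 161604 ≡ 719 (mod 1399)
13^32 = (13^16)^2 ≡ 719^2 = 516961 ≡ 730 (mod 1399)
13^38 = 13^32 · 13^4 · 13^2 ≡ 730 · 581 · 169 ≡ 205 (mod 1399).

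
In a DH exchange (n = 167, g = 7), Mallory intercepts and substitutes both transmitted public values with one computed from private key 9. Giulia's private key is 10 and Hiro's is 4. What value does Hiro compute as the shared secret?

38

Hiro receives Mallory's public value M = 7^9 mod 167 instead of the honest one.
7^1 ≡ 7 (mod 167)
7^2 = (7^1)^2 ≡ 7^2 = 49 ≡ 49 (mod 167)
7^4 = (7^2)^2 ≡ 49^2 = 2401 ≡ 63 (mod 167)
7^8 = (7^4)^2 ≡ 63^2 = 3969 ≡ 128 (mod 167)
7^9 = 7^8 · 7^1 ≡ 128 · 7 ≡ 61 (mod 167).
So M = 61. Hiro computes K = M^4 mod 167.
61^1 ≡ 61 (mod 167)
61^2 = (61^1)^2 ≡ 61^2 = 3721 ≡ 47 (mod 167)
61^4 = (61^2)^2 ≡ 47^2 = 2209 ≡ 38 (mod 167)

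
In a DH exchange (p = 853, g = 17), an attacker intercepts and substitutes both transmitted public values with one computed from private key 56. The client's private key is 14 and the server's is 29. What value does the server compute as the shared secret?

218

The server receives an attacker's public value M = 17^56 mod 853 instead of the honest one.
17^1 ≡ 17 (mod 853)
17^2 = (17^1)^2 ≡ 17^2 = 289 ≡ 289 (mod 853)
17^4 = (17^2)^2 ≡ 289^2 = 83521 ≡ 780 (mod 853)
17^8 = (17^4)^2 ≡ 780^2 = 608400 ≡ 211 (mod 853)
17^16 = (17^8)^2 ≡ 211^2 = 44521 ≡ 165 (mod 853)
17^32 = (17^16)^2 ≡ 165^2 = 27225 ≡ 782 (mod 853)
17^56 = 17^32 · 17^16 · 17^8 ≡ 782 · 165 · 211 ≡ 129 (mod 853).
So M = 129. The server computes K = M^29 mod 853.
129^1 ≡ 129 (mod 853)
129^2 = (129^1)^2 ≡ 129^2 = 16641 ≡ 434 (mod 853)
129^4 = (129^2)^2 ≡ 434^2 = 188356 ≡ 696 (mod 853)
129^8 = (129^4)^2 ≡ 696^2 = 484416 ≡ 765 (mod 853)
129^16 = (129^8)^2 ≡ 765^2 = 585225 ≡ 67 (mod 853)
129^29 = 129^16 · 129^8 · 129^4 · 129^1 ≡ 67 · 765 · 696 · 129 ≡ 218 (mod 853).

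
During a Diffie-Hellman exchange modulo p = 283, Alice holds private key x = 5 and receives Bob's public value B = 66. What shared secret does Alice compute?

127

Shared key K = 66^5 mod 283.
66^1 ≡ 66 (mod 283)
66^2 = (66^1)^2 ≡ 66^2 = 4356 ≡ 111 (mod 283)
66^4 = (66^2)^2 ≡ 111^2 = 12321 ≡ 152 (mod 283)
66^5 = 66^4 · 66^1 ≡ 152 · 66 ≡ 127 (mod 283).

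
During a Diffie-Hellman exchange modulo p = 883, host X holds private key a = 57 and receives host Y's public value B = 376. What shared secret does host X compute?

Shared key K = 376^57 mod 883.
376^1 ≡ 376 (mod 883)
376^2 = (376^1)^2 ≡ 376^2 = 141376 ≡ 96 (mod 883)
376^4 = (376^2)^2 ≡ 96^2 = 9216 ≡ 386 (mod 883)
376^8 = (376^4)^2 ≡ 386^2 = 148996 ≡ 652 (mod 883)
376^16 = (376^8)^2 ≡ 652^2 = 425104 ≡ 381 (mod 883)
376^32 = (376^16)^2 ≡ 381^2 = 145161 ≡ 349 (mod 883)
376^57 = 376^32 · 376^16 · 376^8 · 376^1 ≡ 349 · 381 · 652 · 376 ≡ 652 (mod 883).

652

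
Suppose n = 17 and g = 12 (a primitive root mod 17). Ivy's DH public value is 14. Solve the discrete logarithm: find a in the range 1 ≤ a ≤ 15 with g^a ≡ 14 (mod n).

Try successive powers of 12 modulo 17:
12^1 ≡ 12
12^2 ≡ 8
12^3 ≡ 11
12^4 ≡ 13
12^5 ≡ 3
12^6 ≡ 2
12^7 ≡ 7
12^8 ≡ 16
12^9 ≡ 5
12^10 ≡ 9
12^11 ≡ 6
12^12 ≡ 4
12^13 ≡ 14
Found: a = 13.

13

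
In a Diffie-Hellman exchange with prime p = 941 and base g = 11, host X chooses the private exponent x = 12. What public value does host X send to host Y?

280

Public value = 11^12 (mod 941).
11^1 ≡ 11 (mod 941)
11^2 = (11^1)^2 ≡ 11^2 = 121 ≡ 121 (mod 941)
11^4 = (11^2)^2 ≡ 121^2 = 14641 ≡ 526 (mod 941)
11^8 = (11^4)^2 ≡ 526^2 = 276676 ≡ 22 (mod 941)
11^12 = 11^8 · 11^4 ≡ 22 · 526 ≡ 280 (mod 941).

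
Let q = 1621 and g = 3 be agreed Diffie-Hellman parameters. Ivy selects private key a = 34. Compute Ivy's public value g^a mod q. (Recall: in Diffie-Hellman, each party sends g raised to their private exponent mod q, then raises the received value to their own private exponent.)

Public value = 3^34 mod 1621.
3^1 ≡ 3 (mod 1621)
3^2 = (3^1)^2 ≡ 3^2 = 9 ≡ 9 (mod 1621)
3^4 = (3^2)^2 ≡ 9^2 = 81 ≡ 81 (mod 1621)
3^8 = (3^4)^2 ≡ 81^2 = 6561 ≡ 77 (mod 1621)
3^16 = (3^8)^2 ≡ 77^2 = 5929 ≡ 1066 (mod 1621)
3^32 = (3^16)^2 ≡ 1066^2 = 1136356 ≡ 35 (mod 1621)
3^34 = 3^32 · 3^2 ≡ 35 · 9 ≡ 315 (mod 1621).

315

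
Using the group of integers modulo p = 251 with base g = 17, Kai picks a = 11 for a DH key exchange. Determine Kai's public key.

81

Public value = 17^11 mod 251.
17^1 ≡ 17 (mod 251)
17^2 = (17^1)^2 ≡ 17^2 = 289 ≡ 38 (mod 251)
17^4 = (17^2)^2 ≡ 38^2 = 1444 ≡ 189 (mod 251)
17^8 = (17^4)^2 ≡ 189^2 = 35721 ≡ 79 (mod 251)
17^11 = 17^8 · 17^2 · 17^1 ≡ 79 · 38 · 17 ≡ 81 (mod 251).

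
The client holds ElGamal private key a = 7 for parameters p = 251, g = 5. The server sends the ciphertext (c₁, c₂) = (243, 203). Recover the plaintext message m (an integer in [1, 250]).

236

Shared mask s = c₁^a mod p = 243^7 mod 251.
243^1 ≡ 243 (mod 251)
243^2 = (243^1)^2 ≡ 243^2 = 59049 ≡ 64 (mod 251)
243^4 = (243^2)^2 ≡ 64^2 = 4096 ≡ 80 (mod 251)
243^7 = 243^4 · 243^2 · 243^1 ≡ 80 · 64 · 243 ≡ 204 (mod 251).
So s = 204; s⁻¹ ≡ 16 (mod 251).
m = c₂ · s⁻¹ mod 251 = 203 · 16 mod 251 = 236.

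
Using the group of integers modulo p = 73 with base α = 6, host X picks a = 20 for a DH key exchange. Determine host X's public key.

Public value = 6^20 (mod 73).
6^1 ≡ 6 (mod 73)
6^2 = (6^1)^2 ≡ 6^2 = 36 ≡ 36 (mod 73)
6^4 = (6^2)^2 ≡ 36^2 = 1296 ≡ 55 (mod 73)
6^8 = (6^4)^2 ≡ 55^2 = 3025 ≡ 32 (mod 73)
6^16 = (6^8)^2 ≡ 32^2 = 1024 ≡ 2 (mod 73)
6^20 = 6^16 · 6^4 ≡ 2 · 55 ≡ 37 (mod 73).

37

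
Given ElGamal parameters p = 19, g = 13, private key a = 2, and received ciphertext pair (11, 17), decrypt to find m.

16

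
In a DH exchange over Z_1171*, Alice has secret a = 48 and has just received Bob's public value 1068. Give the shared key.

987

Shared key K = 1068^48 mod 1171.
1068^1 ≡ 1068 (mod 1171)
1068^2 = (1068^1)^2 ≡ 1068^2 = 1140624 ≡ 70 (mod 1171)
1068^4 = (1068^2)^2 ≡ 70^2 = 4900 ≡ 216 (mod 1171)
1068^8 = (1068^4)^2 ≡ 216^2 = 46656 ≡ 987 (mod 1171)
1068^16 = (1068^8)^2 ≡ 987^2 = 974169 ≡ 1068 (mod 1171)
1068^32 = (1068^16)^2 ≡ 1068^2 = 1140624 ≡ 70 (mod 1171)
1068^48 = 1068^32 · 1068^16 ≡ 70 · 1068 ≡ 987 (mod 1171).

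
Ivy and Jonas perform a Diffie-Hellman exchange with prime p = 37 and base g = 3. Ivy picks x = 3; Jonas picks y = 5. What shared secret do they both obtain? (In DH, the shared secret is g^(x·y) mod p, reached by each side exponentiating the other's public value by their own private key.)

11

Ivy sends A = g^x mod p = 3^3 mod 37.
3^1 ≡ 3 (mod 37)
3^2 = (3^1)^2 ≡ 3^2 = 9 ≡ 9 (mod 37)
3^3 = 3^2 · 3^1 ≡ 9 · 3 ≡ 27 (mod 37).
So A = 27. Jonas then computes K = A^y mod p = 27^5 mod 37.
27^1 ≡ 27 (mod 37)
27^2 = (27^1)^2 ≡ 27^2 = 729 ≡ 26 (mod 37)
27^4 = (27^2)^2 ≡ 26^2 = 676 ≡ 10 (mod 37)
27^5 = 27^4 · 27^1 ≡ 10 · 27 ≡ 11 (mod 37).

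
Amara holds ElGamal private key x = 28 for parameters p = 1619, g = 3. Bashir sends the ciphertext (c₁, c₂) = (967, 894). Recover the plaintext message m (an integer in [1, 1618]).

1481

Shared mask s = c₁^x mod p = 967^28 mod 1619.
967^1 ≡ 967 (mod 1619)
967^2 = (967^1)^2 ≡ 967^2 = 935089 ≡ 926 (mod 1619)
967^4 = (967^2)^2 ≡ 926^2 = 857476 ≡ 1025 (mod 1619)
967^8 = (967^4)^2 ≡ 1025^2 = 1050625 ≡ 1513 (mod 1619)
967^16 = (967^8)^2 ≡ 1513^2 = 2289169 ≡ 1522 (mod 1619)
967^28 = 967^16 · 967^8 · 967^4 ≡ 1522 · 1513 · 1025 ≡ 979 (mod 1619).
So s = 979; s⁻¹ ≡ 554 (mod 1619).
m = c₂ · s⁻¹ mod 1619 = 894 · 554 mod 1619 = 1481.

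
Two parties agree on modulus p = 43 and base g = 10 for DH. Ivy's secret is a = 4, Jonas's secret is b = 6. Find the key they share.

11

Ivy sends A = g^a mod p = 10^4 mod 43.
10^1 ≡ 10 (mod 43)
10^2 = (10^1)^2 ≡ 10^2 = 100 ≡ 14 (mod 43)
10^4 = (10^2)^2 ≡ 14^2 = 196 ≡ 24 (mod 43)
So A = 24. Jonas then computes K = A^b mod p = 24^6 mod 43.
24^1 ≡ 24 (mod 43)
24^2 = (24^1)^2 ≡ 24^2 = 576 ≡ 17 (mod 43)
24^4 = (24^2)^2 ≡ 17^2 = 289 ≡ 31 (mod 43)
24^6 = 24^4 · 24^2 ≡ 31 · 17 ≡ 11 (mod 43).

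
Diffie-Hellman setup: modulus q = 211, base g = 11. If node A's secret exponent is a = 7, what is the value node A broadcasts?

Public value = 11^7 mod 211.
11^1 ≡ 11 (mod 211)
11^2 = (11^1)^2 ≡ 11^2 = 121 ≡ 121 (mod 211)
11^4 = (11^2)^2 ≡ 121^2 = 14641 ≡ 82 (mod 211)
11^7 = 11^4 · 11^2 · 11^1 ≡ 82 · 121 · 11 ≡ 55 (mod 211).

55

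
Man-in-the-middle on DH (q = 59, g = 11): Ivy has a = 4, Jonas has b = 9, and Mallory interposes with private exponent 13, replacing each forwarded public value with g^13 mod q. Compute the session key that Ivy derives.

35

Ivy receives Mallory's public value M = 11^13 mod 59 instead of the honest one.
11^1 ≡ 11 (mod 59)
11^2 = (11^1)^2 ≡ 11^2 = 121 ≡ 3 (mod 59)
11^4 = (11^2)^2 ≡ 3^2 = 9 ≡ 9 (mod 59)
11^8 = (11^4)^2 ≡ 9^2 = 81 ≡ 22 (mod 59)
11^13 = 11^8 · 11^4 · 11^1 ≡ 22 · 9 · 11 ≡ 54 (mod 59).
So M = 54. Ivy computes K = M^4 mod 59.
54^1 ≡ 54 (mod 59)
54^2 = (54^1)^2 ≡ 54^2 = 2916 ≡ 25 (mod 59)
54^4 = (54^2)^2 ≡ 25^2 = 625 ≡ 35 (mod 59)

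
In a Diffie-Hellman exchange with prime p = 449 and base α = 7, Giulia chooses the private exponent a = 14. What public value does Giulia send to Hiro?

Public value = 7^14 (mod 449).
7^1 ≡ 7 (mod 449)
7^2 = (7^1)^2 ≡ 7^2 = 49 ≡ 49 (mod 449)
7^4 = (7^2)^2 ≡ 49^2 = 2401 ≡ 156 (mod 449)
7^8 = (7^4)^2 ≡ 156^2 = 24336 ≡ 90 (mod 449)
7^14 = 7^8 · 7^4 · 7^2 ≡ 90 · 156 · 49 ≡ 92 (mod 449).

92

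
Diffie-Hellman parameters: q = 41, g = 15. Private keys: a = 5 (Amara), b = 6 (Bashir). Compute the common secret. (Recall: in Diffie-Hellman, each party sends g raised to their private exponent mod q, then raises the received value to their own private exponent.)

9

Amara sends A = g^a mod q = 15^5 mod 41.
15^1 ≡ 15 (mod 41)
15^2 = (15^1)^2 ≡ 15^2 = 225 ≡ 20 (mod 41)
15^4 = (15^2)^2 ≡ 20^2 = 400 ≡ 31 (mod 41)
15^5 = 15^4 · 15^1 ≡ 31 · 15 ≡ 14 (mod 41).
So A = 14. Bashir then computes K = A^b mod q = 14^6 mod 41.
14^1 ≡ 14 (mod 41)
14^2 = (14^1)^2 ≡ 14^2 = 196 ≡ 32 (mod 41)
14^4 = (14^2)^2 ≡ 32^2 = 1024 ≡ 40 (mod 41)
14^6 = 14^4 · 14^2 ≡ 40 · 32 ≡ 9 (mod 41).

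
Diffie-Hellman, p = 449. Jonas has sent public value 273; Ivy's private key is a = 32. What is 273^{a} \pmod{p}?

25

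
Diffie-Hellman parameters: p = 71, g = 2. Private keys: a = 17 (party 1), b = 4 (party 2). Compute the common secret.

18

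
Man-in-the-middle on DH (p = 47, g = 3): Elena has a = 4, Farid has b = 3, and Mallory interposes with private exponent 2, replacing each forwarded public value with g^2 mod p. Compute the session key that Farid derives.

24

Farid receives Mallory's public value M = 3^2 mod 47 instead of the honest one.
3^1 ≡ 3 (mod 47)
3^2 = (3^1)^2 ≡ 3^2 = 9 ≡ 9 (mod 47)
So M = 9. Farid computes K = M^3 mod 47.
9^1 ≡ 9 (mod 47)
9^2 = (9^1)^2 ≡ 9^2 = 81 ≡ 34 (mod 47)
9^3 = 9^2 · 9^1 ≡ 34 · 9 ≡ 24 (mod 47).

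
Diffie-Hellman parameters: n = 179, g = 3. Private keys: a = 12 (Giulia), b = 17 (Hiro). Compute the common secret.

5

Hiro sends B = g^b mod n = 3^17 mod 179.
3^1 ≡ 3 (mod 179)
3^2 = (3^1)^2 ≡ 3^2 = 9 ≡ 9 (mod 179)
3^4 = (3^2)^2 ≡ 9^2 = 81 ≡ 81 (mod 179)
3^8 = (3^4)^2 ≡ 81^2 = 6561 ≡ 117 (mod 179)
3^16 = (3^8)^2 ≡ 117^2 = 13689 ≡ 85 (mod 179)
3^17 = 3^16 · 3^1 ≡ 85 · 3 ≡ 76 (mod 179).
So B = 76. Giulia then computes K = B^a mod n = 76^12 mod 179.
76^1 ≡ 76 (mod 179)
76^2 = (76^1)^2 ≡ 76^2 = 5776 ≡ 48 (mod 179)
76^4 = (76^2)^2 ≡ 48^2 = 2304 ≡ 156 (mod 179)
76^8 = (76^4)^2 ≡ 156^2 = 24336 ≡ 171 (mod 179)
76^12 = 76^8 · 76^4 ≡ 171 · 156 ≡ 5 (mod 179).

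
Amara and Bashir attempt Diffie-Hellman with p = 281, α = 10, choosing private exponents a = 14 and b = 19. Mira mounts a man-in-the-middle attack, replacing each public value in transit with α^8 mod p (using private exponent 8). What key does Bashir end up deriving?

59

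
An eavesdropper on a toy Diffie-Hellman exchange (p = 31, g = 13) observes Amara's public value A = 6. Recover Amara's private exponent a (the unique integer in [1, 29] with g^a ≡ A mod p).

5

Try successive powers of 13 modulo 31:
13^1 ≡ 13
13^2 ≡ 14
13^3 ≡ 27
13^4 ≡ 10
13^5 ≡ 6
Found: a = 5.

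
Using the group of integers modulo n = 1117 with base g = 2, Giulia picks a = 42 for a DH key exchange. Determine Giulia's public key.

Public value = 2^42 mod 1117.
2^1 ≡ 2 (mod 1117)
2^2 = (2^1)^2 ≡ 2^2 = 4 ≡ 4 (mod 1117)
2^4 = (2^2)^2 ≡ 4^2 = 16 ≡ 16 (mod 1117)
2^8 = (2^4)^2 ≡ 16^2 = 256 ≡ 256 (mod 1117)
2^16 = (2^8)^2 ≡ 256^2 = 65536 ≡ 750 (mod 1117)
2^32 = (2^16)^2 ≡ 750^2 = 562500 ≡ 649 (mod 1117)
2^42 = 2^32 · 2^8 · 2^2 ≡ 649 · 256 · 4 ≡ 1078 (mod 1117).

1078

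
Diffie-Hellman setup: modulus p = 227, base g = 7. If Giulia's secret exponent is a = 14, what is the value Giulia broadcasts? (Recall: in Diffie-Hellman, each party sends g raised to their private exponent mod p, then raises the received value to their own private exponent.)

169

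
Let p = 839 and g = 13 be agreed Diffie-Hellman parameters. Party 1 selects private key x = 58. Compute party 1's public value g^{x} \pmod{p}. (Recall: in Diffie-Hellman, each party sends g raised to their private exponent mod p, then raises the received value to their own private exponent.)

Public value = 13^{58} \pmod{839}.
13^1 ≡ 13 (mod 839)
13^2 = (13^1)^2 ≡ 13^2 = 169 ≡ 169 (mod 839)
13^4 = (13^2)^2 ≡ 169^2 = 28561 ≡ 35 (mod 839)
13^8 = (13^4)^2 ≡ 35^2 = 1225 ≡ 386 (mod 839)
13^16 = (13^8)^2 ≡ 386^2 = 148996 ≡ 493 (mod 839)
13^32 = (13^16)^2 ≡ 493^2 = 243049 ≡ 578 (mod 839)
13^58 = 13^32 · 13^16 · 13^8 · 13^2 ≡ 578 · 493 · 386 · 169 ≡ 723 (mod 839).

723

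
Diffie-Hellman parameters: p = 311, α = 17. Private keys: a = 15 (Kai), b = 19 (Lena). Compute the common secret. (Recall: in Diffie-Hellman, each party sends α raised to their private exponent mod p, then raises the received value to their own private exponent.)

116

Lena sends B = α^b mod p = 17^19 mod 311.
17^1 ≡ 17 (mod 311)
17^2 = (17^1)^2 ≡ 17^2 = 289 ≡ 289 (mod 311)
17^4 = (17^2)^2 ≡ 289^2 = 83521 ≡ 173 (mod 311)
17^8 = (17^4)^2 ≡ 173^2 = 29929 ≡ 73 (mod 311)
17^16 = (17^8)^2 ≡ 73^2 = 5329 ≡ 42 (mod 311)
17^19 = 17^16 · 17^2 · 17^1 ≡ 42 · 289 · 17 ≡ 153 (mod 311).
So B = 153. Kai then computes K = B^a mod p = 153^15 mod 311.
153^1 ≡ 153 (mod 311)
153^2 = (153^1)^2 ≡ 153^2 = 23409 ≡ 84 (mod 311)
153^4 = (153^2)^2 ≡ 84^2 = 7056 ≡ 214 (mod 311)
153^8 = (153^4)^2 ≡ 214^2 = 45796 ≡ 79 (mod 311)
153^15 = 153^8 · 153^4 · 153^2 · 153^1 ≡ 79 · 214 · 84 · 153 ≡ 116 (mod 311).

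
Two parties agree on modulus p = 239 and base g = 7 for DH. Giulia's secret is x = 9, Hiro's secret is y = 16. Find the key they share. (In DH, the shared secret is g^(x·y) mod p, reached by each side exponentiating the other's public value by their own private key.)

66

Hiro sends B = g^y mod p = 7^16 mod 239.
7^1 ≡ 7 (mod 239)
7^2 = (7^1)^2 ≡ 7^2 = 49 ≡ 49 (mod 239)
7^4 = (7^2)^2 ≡ 49^2 = 2401 ≡ 11 (mod 239)
7^8 = (7^4)^2 ≡ 11^2 = 121 ≡ 121 (mod 239)
7^16 = (7^8)^2 ≡ 121^2 = 14641 ≡ 62 (mod 239)
So B = 62. Giulia then computes K = B^x mod p = 62^9 mod 239.
62^1 ≡ 62 (mod 239)
62^2 = (62^1)^2 ≡ 62^2 = 3844 ≡ 20 (mod 239)
62^4 = (62^2)^2 ≡ 20^2 = 400 ≡ 161 (mod 239)
62^8 = (62^4)^2 ≡ 161^2 = 25921 ≡ 109 (mod 239)
62^9 = 62^8 · 62^1 ≡ 109 · 62 ≡ 66 (mod 239).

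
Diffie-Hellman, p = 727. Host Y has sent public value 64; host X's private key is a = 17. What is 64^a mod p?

721

Shared key K = 64^17 mod 727.
64^1 ≡ 64 (mod 727)
64^2 = (64^1)^2 ≡ 64^2 = 4096 ≡ 461 (mod 727)
64^4 = (64^2)^2 ≡ 461^2 = 212521 ≡ 237 (mod 727)
64^8 = (64^4)^2 ≡ 237^2 = 56169 ≡ 190 (mod 727)
64^16 = (64^8)^2 ≡ 190^2 = 36100 ≡ 477 (mod 727)
64^17 = 64^16 · 64^1 ≡ 477 · 64 ≡ 721 (mod 727).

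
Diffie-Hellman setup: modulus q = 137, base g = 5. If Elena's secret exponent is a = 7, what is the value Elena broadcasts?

35

Public value = 5^7 mod 137.
5^1 ≡ 5 (mod 137)
5^2 = (5^1)^2 ≡ 5^2 = 25 ≡ 25 (mod 137)
5^4 = (5^2)^2 ≡ 25^2 = 625 ≡ 77 (mod 137)
5^7 = 5^4 · 5^2 · 5^1 ≡ 77 · 25 · 5 ≡ 35 (mod 137).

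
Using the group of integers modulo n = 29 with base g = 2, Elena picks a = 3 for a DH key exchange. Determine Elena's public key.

Public value = 2^3 (mod 29).
2^1 ≡ 2 (mod 29)
2^2 = (2^1)^2 ≡ 2^2 = 4 ≡ 4 (mod 29)
2^3 = 2^2 · 2^1 ≡ 4 · 2 ≡ 8 (mod 29).

8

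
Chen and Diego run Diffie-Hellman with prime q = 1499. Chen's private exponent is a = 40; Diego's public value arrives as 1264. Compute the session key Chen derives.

Shared key K = 1264^40 mod 1499.
1264^1 ≡ 1264 (mod 1499)
1264^2 = (1264^1)^2 ≡ 1264^2 = 1597696 ≡ 1261 (mod 1499)
1264^4 = (1264^2)^2 ≡ 1261^2 = 1590121 ≡ 1181 (mod 1499)
1264^8 = (1264^4)^2 ≡ 1181^2 = 1394761 ≡ 691 (mod 1499)
1264^16 = (1264^8)^2 ≡ 691^2 = 477481 ≡ 799 (mod 1499)
1264^32 = (1264^16)^2 ≡ 799^2 = 638401 ≡ 1326 (mod 1499)
1264^40 = 1264^32 · 1264^8 ≡ 1326 · 691 ≡ 377 (mod 1499).

377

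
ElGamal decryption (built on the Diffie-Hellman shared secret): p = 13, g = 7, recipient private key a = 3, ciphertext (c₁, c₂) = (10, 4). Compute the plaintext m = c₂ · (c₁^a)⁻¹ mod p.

9

Shared mask s = c₁^a mod p = 10^3 mod 13.
10^1 ≡ 10 (mod 13)
10^2 = (10^1)^2 ≡ 10^2 = 100 ≡ 9 (mod 13)
10^3 = 10^2 · 10^1 ≡ 9 · 10 ≡ 12 (mod 13).
So s = 12; s⁻¹ ≡ 12 (mod 13).
m = c₂ · s⁻¹ mod 13 = 4 · 12 mod 13 = 9.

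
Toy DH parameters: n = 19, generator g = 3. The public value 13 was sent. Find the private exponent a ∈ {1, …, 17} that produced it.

Try successive powers of 3 modulo 19:
3^1 ≡ 3
3^2 ≡ 9
3^3 ≡ 8
3^4 ≡ 5
3^5 ≡ 15
3^6 ≡ 7
3^7 ≡ 2
3^8 ≡ 6
3^9 ≡ 18
3^10 ≡ 16
3^11 ≡ 10
3^12 ≡ 11
3^13 ≡ 14
3^14 ≡ 4
3^15 ≡ 12
3^16 ≡ 17
3^17 ≡ 13
Found: a = 17.

17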